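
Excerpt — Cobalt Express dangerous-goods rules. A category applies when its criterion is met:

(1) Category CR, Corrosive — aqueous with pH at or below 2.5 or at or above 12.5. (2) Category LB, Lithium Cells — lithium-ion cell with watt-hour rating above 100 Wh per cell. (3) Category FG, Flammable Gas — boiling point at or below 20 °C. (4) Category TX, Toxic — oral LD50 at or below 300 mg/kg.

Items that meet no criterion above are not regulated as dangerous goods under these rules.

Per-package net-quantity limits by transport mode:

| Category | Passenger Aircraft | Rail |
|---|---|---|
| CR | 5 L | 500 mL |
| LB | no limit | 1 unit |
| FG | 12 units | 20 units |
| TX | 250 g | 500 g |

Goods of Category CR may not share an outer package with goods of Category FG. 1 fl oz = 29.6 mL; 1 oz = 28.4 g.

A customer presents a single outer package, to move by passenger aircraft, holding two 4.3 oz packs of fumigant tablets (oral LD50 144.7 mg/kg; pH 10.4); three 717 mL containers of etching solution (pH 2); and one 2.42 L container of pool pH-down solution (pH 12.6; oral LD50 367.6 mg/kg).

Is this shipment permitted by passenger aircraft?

Yes

Fumigant tablets: oral LD50 144.7 mg/kg ≤ 300 mg/kg → Category TX (Toxic).
With pH 2 (≤ 2.5), the etching solution falls in Category CR.
With pH 12.6 (≥ 12.5), the pool pH-down solution falls in Category CR.
Category CR net quantity: (three 717 mL containers = 2.151 L) + 2.42 L = 4.571 L.
That is within the Category CR passenger aircraft limit of 5 L.
Category TX quantity: two 4.3 oz packs = 244.24 g.
244.24 g ≤ 250 g (passenger aircraft limit, Category TX) — within limit.
The segregation rule (Category CR with Category FG) does not apply to Category CR with Category TX.
Every hazard category is within its passenger aircraft limit and no segregation rule is violated.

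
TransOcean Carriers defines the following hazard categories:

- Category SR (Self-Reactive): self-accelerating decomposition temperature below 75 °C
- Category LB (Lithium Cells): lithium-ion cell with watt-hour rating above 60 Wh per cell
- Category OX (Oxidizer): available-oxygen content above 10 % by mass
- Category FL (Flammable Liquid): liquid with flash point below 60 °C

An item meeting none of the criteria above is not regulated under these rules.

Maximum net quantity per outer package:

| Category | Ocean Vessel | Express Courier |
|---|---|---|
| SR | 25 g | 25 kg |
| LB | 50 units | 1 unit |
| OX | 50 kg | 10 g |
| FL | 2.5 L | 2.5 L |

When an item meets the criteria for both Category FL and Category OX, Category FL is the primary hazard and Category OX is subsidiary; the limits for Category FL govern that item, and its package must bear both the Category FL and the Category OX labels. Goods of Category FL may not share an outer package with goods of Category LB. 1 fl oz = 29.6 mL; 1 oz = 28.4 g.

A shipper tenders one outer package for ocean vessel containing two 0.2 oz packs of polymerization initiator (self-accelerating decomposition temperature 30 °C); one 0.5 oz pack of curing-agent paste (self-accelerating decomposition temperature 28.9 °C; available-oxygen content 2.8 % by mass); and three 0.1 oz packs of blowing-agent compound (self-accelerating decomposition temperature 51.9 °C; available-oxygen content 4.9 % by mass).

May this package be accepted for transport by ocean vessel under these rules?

Polymerization initiator: self-accelerating decomposition temperature 30 °C < 75 °C → Category SR (Self-Reactive).
With self-accelerating decomposition temperature 28.9 °C (< 75 °C), the curing-agent paste falls in Category SR.
Self-accelerating decomposition temperature 51.9 °C meets the Category SR criterion (Self-Reactive), so the blowing-agent compound is Category SR.
Category SR net quantity: (two 0.2 oz packs = 11.36 g) + (one 0.5 oz pack = 14.2 g) + (three 0.1 oz packs = 8.52 g) = 34.08 g.
That exceeds the Category SR ocean vessel limit of 25 g.

No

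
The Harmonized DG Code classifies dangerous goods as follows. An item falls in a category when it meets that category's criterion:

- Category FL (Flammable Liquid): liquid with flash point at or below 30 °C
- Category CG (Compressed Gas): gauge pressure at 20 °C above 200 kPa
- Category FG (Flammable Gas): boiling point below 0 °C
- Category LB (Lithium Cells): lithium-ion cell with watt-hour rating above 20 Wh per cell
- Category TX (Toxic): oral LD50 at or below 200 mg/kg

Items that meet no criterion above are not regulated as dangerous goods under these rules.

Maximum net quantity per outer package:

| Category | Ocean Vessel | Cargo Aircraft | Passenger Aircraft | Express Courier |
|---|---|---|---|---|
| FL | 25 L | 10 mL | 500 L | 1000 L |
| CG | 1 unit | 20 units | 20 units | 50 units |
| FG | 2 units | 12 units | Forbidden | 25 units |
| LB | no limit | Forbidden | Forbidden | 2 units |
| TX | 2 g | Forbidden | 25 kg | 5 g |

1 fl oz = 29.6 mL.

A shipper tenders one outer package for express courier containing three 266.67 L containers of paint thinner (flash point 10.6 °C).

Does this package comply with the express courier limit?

Yes

Flash point 10.6 °C meets the Category FL criterion (Flammable Liquid), so the paint thinner is Category FL.
Category FL quantity: three 266.67 L containers = 800.01 L.
800.01 L is within the express courier limit of 1000 L for Category FL.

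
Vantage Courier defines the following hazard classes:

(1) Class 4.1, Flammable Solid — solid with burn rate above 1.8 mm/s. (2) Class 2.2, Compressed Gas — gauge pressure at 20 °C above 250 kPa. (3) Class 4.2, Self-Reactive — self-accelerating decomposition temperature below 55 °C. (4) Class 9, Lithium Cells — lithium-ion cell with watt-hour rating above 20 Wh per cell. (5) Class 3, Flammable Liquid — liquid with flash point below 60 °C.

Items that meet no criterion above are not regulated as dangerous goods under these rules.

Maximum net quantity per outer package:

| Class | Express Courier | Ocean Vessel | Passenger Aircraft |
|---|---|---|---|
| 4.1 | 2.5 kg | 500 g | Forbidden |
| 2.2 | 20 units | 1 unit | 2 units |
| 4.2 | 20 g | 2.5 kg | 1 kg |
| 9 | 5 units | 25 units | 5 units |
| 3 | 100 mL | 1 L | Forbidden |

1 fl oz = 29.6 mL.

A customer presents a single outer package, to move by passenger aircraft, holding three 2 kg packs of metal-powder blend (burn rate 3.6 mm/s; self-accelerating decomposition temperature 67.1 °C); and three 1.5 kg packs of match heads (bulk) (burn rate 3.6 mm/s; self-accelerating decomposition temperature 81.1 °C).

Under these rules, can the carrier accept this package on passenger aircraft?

No

Burn rate 3.6 mm/s meets the Class 4.1 criterion (Flammable Solid), so the metal-powder blend is Class 4.1.
Burn rate 3.6 mm/s meets the Class 4.1 criterion (Flammable Solid), so the match heads (bulk) are Class 4.1.
Total Class 4.1: (three 2 kg packs = 6 kg) + (three 1.5 kg packs = 4.5 kg) = 10.5 kg.
By passenger aircraft, Class 4.1 is Forbidden regardless of quantity.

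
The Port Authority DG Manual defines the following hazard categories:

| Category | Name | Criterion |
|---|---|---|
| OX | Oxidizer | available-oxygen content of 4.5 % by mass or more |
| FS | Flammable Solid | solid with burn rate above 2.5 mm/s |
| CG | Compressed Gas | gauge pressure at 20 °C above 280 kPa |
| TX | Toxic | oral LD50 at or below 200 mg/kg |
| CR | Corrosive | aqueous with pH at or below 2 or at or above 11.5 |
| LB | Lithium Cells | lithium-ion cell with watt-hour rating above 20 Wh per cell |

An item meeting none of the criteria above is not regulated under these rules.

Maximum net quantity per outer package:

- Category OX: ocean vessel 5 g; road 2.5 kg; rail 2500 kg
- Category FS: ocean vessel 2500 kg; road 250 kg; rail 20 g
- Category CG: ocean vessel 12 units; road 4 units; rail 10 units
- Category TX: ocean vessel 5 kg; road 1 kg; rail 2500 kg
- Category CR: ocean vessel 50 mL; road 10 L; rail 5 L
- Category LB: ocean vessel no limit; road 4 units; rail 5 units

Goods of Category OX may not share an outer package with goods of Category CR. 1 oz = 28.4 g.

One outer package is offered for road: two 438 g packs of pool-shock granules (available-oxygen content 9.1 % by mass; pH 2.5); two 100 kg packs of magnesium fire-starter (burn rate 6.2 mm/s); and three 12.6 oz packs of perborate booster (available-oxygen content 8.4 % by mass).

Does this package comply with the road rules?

Yes

The pool-shock granules have available-oxygen content 9.1 % by mass, which is ≥ 4.5 % by mass, so they are Category OX (Oxidizer).
With burn rate 6.2 mm/s (> 2.5 mm/s), the magnesium fire-starter falls in Category FS.
Perborate booster: available-oxygen content 8.4 % by mass ≥ 4.5 % by mass → Category OX (Oxidizer).
Category OX net quantity: (two 438 g packs = 876 g) + (three 12.6 oz packs = 1073.52 g) = 1949.52 g.
1949.52 g ≤ 2.5 kg (road limit, Category OX) — within limit.
Category FS quantity: two 100 kg packs = 200 kg.
200 kg ≤ 250 kg (road limit, Category FS) — within limit.
The segregation rule (Category OX with Category CR) does not apply to Category OX with Category FS.
Every hazard category is within its road limit and no segregation rule is violated.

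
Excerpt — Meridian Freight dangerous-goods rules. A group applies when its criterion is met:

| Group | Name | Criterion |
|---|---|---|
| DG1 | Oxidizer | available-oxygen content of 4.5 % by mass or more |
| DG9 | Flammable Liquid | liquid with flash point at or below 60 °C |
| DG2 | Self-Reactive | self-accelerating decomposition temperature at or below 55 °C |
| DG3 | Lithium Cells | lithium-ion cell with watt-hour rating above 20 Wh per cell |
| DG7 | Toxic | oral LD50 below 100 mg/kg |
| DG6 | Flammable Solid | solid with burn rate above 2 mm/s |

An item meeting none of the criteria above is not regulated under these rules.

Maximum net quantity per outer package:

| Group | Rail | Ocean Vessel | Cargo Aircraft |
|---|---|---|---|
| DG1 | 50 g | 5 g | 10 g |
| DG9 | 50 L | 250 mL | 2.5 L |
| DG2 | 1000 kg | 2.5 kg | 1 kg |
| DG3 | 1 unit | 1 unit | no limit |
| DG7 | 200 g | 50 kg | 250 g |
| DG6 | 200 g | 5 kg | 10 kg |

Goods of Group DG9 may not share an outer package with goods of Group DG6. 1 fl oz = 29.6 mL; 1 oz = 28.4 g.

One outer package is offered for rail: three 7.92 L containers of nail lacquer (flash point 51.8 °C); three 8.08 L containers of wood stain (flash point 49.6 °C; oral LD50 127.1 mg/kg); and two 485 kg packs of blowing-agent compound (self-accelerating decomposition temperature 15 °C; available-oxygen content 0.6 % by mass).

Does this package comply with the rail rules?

With flash point 51.8 °C (≤ 60 °C), the nail lacquer falls in Group DG9.
With flash point 49.6 °C (≤ 60 °C), the wood stain falls in Group DG9.
The blowing-agent compound has self-accelerating decomposition temperature 15 °C, which is ≤ 55 °C, so it is Group DG2 (Self-Reactive).
Total Group DG9: (three 7.92 L containers = 23.76 L) + (three 8.08 L containers = 24.24 L) = 48 L.
48 L ≤ 50 L (rail limit, Group DG9) — within limit.
Group DG2 quantity: two 485 kg packs = 970 kg.
970 kg is within the rail limit of 1000 kg for Group DG2.
The segregation rule (Group DG9 with Group DG6) does not apply to Group DG9 with Group DG2.
Every hazard group is within its rail limit and no segregation rule is violated.

Yes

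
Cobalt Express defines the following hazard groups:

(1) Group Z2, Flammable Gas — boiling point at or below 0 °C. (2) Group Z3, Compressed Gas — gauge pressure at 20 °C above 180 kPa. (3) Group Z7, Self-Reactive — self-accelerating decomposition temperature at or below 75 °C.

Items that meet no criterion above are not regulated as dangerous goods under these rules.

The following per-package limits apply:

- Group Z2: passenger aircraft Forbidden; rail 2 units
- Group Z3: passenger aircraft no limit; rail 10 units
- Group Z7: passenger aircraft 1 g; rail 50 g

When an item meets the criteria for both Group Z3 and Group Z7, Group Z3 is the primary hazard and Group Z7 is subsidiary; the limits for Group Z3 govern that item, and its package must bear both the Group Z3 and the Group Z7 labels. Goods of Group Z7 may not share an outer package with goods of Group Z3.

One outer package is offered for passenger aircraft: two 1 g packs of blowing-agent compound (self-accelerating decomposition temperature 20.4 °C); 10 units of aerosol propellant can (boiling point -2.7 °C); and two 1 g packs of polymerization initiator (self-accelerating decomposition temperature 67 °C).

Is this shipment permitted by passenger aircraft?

No

With self-accelerating decomposition temperature 20.4 °C (≤ 75 °C), the blowing-agent compound falls in Group Z7.
With boiling point -2.7 °C (≤ 0 °C), the aerosol propellant can falls in Group Z2.
With self-accelerating decomposition temperature 67 °C (≤ 75 °C), the polymerization initiator falls in Group Z7.
Group Z7 net quantity: (two 1 g packs = 2 g) + (two 1 g packs = 2 g) = 4 g.
That exceeds the Group Z7 passenger aircraft limit of 1 g.
Group Z2 quantity: 10 units.
Group Z2 is Forbidden by passenger aircraft.
The segregation rule (Group Z7 with Group Z3) does not apply to Group Z7 with Group Z2.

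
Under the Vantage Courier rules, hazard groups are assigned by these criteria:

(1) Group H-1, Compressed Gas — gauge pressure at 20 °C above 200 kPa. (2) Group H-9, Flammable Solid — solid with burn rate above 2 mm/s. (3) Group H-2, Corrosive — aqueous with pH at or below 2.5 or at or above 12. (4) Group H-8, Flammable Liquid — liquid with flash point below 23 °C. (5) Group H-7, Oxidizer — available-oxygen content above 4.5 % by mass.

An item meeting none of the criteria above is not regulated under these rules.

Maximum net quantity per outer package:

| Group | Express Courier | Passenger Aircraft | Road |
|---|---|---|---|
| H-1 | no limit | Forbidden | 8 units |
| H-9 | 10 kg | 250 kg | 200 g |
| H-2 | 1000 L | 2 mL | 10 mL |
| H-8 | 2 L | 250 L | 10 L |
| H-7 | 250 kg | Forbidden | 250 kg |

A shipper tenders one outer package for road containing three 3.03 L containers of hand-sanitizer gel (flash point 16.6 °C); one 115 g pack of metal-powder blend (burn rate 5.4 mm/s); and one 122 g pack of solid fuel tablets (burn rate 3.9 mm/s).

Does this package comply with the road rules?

No

Flash point 16.6 °C meets the Group H-8 criterion (Flammable Liquid), so the hand-sanitizer gel is Group H-8.
Metal-powder blend: burn rate 5.4 mm/s > 2 mm/s → Group H-9 (Flammable Solid).
Solid fuel tablets: burn rate 3.9 mm/s > 2 mm/s → Group H-9 (Flammable Solid).
Total Group H-9: 115 g + 122 g = 237 g.
That exceeds the Group H-9 road limit of 200 g.
Group H-8 quantity: three 3.03 L containers = 9.09 L.
That is within the Group H-8 road limit of 10 L.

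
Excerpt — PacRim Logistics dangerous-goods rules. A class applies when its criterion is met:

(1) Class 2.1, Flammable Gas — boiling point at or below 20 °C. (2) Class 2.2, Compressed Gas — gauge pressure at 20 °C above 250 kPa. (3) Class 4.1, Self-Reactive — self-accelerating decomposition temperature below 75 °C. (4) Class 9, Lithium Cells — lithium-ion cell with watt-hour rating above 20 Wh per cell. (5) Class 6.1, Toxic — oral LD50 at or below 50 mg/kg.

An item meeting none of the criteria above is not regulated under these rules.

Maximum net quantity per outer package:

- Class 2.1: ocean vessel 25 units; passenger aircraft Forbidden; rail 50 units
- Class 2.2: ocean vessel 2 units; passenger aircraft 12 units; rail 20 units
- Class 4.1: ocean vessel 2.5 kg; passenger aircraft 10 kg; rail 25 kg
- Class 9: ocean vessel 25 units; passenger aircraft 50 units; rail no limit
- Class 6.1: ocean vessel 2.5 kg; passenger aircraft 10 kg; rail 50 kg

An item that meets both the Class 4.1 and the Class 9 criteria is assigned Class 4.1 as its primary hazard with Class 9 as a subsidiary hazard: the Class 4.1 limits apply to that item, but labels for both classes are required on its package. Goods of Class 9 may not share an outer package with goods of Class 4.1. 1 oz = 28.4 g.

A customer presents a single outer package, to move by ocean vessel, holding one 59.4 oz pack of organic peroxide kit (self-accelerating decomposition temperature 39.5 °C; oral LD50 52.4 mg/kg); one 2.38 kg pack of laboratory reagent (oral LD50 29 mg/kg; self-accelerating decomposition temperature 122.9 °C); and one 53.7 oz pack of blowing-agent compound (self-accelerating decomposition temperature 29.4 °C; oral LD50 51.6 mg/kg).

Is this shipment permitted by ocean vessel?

The organic peroxide kit has self-accelerating decomposition temperature 39.5 °C, which is < 75 °C, so it is Class 4.1 (Self-Reactive).
The laboratory reagent has oral LD50 29 mg/kg, which is ≤ 50 mg/kg, so it is Class 6.1 (Toxic).
Self-accelerating decomposition temperature 29.4 °C meets the Class 4.1 criterion (Self-Reactive), so the blowing-agent compound is Class 4.1.
Total Class 4.1: (one 59.4 oz pack = 1686.96 g) + (one 53.7 oz pack = 1525.08 g) = 3212.04 g.
That exceeds the Class 4.1 ocean vessel limit of 2.5 kg.
Class 6.1 quantity: 2.38 kg.
2.38 kg is within the ocean vessel limit of 2.5 kg for Class 6.1.
The segregation rule (Class 9 with Class 4.1) does not apply to Class 4.1 with Class 6.1.

No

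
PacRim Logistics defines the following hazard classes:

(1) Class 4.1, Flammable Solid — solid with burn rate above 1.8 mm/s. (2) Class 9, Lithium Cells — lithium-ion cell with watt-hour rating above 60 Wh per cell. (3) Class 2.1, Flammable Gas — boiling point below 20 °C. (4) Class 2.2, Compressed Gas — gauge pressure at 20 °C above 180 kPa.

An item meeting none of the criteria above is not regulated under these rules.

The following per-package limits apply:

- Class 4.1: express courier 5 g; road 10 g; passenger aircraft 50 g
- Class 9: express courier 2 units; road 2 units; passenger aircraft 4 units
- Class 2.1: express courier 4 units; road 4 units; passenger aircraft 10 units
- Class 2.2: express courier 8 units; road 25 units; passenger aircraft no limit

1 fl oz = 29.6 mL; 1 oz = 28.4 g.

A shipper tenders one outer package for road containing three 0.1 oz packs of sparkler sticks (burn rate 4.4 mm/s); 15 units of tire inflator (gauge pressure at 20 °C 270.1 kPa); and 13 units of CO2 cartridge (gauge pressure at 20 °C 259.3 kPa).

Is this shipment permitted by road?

No

Burn rate 4.4 mm/s meets the Class 4.1 criterion (Flammable Solid), so the sparkler sticks are Class 4.1.
With gauge pressure at 20 °C 270.1 kPa (> 180 kPa), the tire inflator falls in Class 2.2.
Gauge pressure at 20 °C 259.3 kPa meets the Class 2.2 criterion (Compressed Gas), so the CO2 cartridge is Class 2.2.
Total Class 2.2: 15 units + 13 units = 28 units.
28 units exceeds the road limit of 25 units for Class 2.2.
Class 4.1 quantity: three 0.1 oz packs = 8.52 g.
8.52 g is within the road limit of 10 g for Class 4.1.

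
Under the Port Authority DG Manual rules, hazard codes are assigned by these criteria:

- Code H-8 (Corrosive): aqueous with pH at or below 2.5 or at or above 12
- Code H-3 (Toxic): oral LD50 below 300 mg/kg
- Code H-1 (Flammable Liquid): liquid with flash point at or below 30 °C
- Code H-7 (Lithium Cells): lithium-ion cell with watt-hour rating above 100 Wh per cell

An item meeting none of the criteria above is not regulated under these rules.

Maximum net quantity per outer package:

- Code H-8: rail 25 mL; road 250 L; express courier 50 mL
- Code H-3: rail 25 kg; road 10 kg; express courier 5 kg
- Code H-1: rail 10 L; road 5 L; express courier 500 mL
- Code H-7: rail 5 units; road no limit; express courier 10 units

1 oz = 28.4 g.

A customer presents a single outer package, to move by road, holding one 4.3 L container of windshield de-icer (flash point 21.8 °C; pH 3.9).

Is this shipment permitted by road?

Yes

Flash point 21.8 °C meets the Code H-1 criterion (Flammable Liquid), so the windshield de-icer is Code H-1.
Code H-1 quantity: 4.3 L.
That is within the Code H-1 road limit of 5 L.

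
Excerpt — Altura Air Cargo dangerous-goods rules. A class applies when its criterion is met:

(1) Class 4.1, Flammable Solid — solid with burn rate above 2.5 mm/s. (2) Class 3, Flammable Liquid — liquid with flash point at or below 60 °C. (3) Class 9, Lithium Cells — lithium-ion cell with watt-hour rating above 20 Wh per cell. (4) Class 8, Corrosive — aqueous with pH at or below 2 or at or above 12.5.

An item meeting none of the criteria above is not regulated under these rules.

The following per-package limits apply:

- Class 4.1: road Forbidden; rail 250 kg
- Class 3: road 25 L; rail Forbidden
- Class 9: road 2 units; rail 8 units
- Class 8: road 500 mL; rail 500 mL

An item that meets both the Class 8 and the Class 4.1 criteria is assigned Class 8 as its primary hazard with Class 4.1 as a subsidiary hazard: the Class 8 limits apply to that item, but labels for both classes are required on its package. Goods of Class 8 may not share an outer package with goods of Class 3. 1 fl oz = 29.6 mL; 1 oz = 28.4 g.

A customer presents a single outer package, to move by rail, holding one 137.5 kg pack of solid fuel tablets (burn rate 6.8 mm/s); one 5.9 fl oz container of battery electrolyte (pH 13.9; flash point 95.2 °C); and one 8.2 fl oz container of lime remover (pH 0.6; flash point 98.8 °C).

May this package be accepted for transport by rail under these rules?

With burn rate 6.8 mm/s (> 2.5 mm/s), the solid fuel tablets fall in Class 4.1.
Battery electrolyte: pH 13.9 ≥ 12.5 → Class 8 (Corrosive).
Lime remover: pH 0.6 ≤ 2 → Class 8 (Corrosive).
Class 8 net quantity: (one 5.9 fl oz container = 174.64 mL) + (one 8.2 fl oz container = 242.72 mL) = 417.36 mL.
That is within the Class 8 rail limit of 500 mL.
Class 4.1 quantity: 137.5 kg.
137.5 kg is within the rail limit of 250 kg for Class 4.1.
The segregation rule (Class 8 with Class 3) does not apply to Class 8 with Class 4.1.
Every hazard class is within its rail limit and no segregation rule is violated.

Yes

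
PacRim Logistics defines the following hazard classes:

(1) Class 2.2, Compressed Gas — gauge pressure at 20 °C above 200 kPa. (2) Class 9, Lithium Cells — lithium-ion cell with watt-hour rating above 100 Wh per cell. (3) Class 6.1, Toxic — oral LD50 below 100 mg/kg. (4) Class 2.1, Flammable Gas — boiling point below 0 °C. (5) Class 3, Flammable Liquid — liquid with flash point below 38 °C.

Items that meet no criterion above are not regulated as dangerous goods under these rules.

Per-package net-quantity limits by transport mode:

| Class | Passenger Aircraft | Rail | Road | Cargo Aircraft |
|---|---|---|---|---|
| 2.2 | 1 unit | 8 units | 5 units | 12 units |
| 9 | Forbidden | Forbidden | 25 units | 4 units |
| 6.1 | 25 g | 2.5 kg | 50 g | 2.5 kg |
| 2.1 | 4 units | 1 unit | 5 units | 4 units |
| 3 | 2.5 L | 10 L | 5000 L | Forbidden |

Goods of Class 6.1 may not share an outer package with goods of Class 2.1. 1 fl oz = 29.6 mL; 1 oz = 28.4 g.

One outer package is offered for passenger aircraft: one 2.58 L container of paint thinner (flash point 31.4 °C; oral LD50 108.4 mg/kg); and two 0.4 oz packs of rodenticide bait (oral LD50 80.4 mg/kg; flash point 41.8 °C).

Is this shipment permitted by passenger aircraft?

With flash point 31.4 °C (< 38 °C), the paint thinner falls in Class 3.
Rodenticide bait: oral LD50 80.4 mg/kg < 100 mg/kg → Class 6.1 (Toxic).
Class 3 quantity: 2.58 L.
That exceeds the Class 3 passenger aircraft limit of 2.5 L.
Class 6.1 quantity: two 0.4 oz packs = 22.72 g.
That is within the Class 6.1 passenger aircraft limit of 25 g.
The segregation rule (Class 6.1 with Class 2.1) does not apply to Class 3 with Class 6.1.

No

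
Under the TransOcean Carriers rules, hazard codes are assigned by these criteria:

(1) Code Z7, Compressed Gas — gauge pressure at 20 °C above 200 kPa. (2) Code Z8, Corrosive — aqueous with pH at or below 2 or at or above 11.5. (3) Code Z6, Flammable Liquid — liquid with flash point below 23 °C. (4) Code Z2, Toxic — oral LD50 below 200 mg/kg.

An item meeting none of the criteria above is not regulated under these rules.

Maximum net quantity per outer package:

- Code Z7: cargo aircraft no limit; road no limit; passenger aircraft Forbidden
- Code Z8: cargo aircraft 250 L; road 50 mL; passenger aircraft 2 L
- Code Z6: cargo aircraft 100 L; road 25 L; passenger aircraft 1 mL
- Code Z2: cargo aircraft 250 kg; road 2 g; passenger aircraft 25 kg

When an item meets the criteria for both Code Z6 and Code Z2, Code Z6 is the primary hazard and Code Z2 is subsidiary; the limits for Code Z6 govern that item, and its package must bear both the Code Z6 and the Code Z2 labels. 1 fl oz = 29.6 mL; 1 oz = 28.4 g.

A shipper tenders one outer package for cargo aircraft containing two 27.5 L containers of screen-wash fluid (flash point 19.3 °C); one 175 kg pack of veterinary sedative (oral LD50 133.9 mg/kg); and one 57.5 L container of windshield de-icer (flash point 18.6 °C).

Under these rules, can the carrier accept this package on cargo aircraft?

Flash point 19.3 °C meets the Code Z6 criterion (Flammable Liquid), so the screen-wash fluid is Code Z6.
Veterinary sedative: oral LD50 133.9 mg/kg < 200 mg/kg → Code Z2 (Toxic).
With flash point 18.6 °C (< 23 °C), the windshield de-icer falls in Code Z6.
Code Z2 quantity: 175 kg.
175 kg is within the cargo aircraft limit of 250 kg for Code Z2.
Total Code Z6: (two 27.5 L containers = 55 L) + 57.5 L = 112.5 L.
112.5 L > 100 L (cargo aircraft limit, Code Z6) — over the limit.

No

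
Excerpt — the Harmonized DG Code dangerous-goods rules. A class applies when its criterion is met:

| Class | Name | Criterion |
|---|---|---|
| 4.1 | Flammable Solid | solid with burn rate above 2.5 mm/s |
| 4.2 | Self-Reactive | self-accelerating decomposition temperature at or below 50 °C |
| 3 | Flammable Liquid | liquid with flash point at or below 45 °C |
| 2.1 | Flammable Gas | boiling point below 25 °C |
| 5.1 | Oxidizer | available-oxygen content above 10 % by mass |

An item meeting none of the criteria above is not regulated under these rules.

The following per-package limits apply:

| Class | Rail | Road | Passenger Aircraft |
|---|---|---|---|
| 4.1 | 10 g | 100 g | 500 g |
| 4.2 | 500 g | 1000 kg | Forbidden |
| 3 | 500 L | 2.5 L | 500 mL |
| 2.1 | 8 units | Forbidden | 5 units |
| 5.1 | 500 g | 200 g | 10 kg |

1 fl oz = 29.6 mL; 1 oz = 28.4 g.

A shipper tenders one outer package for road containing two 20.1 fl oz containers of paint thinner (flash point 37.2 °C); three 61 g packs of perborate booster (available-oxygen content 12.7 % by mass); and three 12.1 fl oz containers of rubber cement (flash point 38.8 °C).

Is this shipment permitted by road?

Yes

With flash point 37.2 °C (≤ 45 °C), the paint thinner falls in Class 3.
Available-oxygen content 12.7 % by mass meets the Class 5.1 criterion (Oxidizer), so the perborate booster is Class 5.1.
Rubber cement: flash point 38.8 °C ≤ 45 °C → Class 3 (Flammable Liquid).
Class 3 net quantity: (two 20.1 fl oz containers = 1189.92 mL) + (three 12.1 fl oz containers = 1074.48 mL) = 2264.4 mL.
2264.4 mL ≤ 2.5 L (road limit, Class 3) — within limit.
Class 5.1 quantity: three 61 g packs = 183 g.
183 g ≤ 200 g (road limit, Class 5.1) — within limit.
Every hazard class is within its road limit and no segregation rule is violated.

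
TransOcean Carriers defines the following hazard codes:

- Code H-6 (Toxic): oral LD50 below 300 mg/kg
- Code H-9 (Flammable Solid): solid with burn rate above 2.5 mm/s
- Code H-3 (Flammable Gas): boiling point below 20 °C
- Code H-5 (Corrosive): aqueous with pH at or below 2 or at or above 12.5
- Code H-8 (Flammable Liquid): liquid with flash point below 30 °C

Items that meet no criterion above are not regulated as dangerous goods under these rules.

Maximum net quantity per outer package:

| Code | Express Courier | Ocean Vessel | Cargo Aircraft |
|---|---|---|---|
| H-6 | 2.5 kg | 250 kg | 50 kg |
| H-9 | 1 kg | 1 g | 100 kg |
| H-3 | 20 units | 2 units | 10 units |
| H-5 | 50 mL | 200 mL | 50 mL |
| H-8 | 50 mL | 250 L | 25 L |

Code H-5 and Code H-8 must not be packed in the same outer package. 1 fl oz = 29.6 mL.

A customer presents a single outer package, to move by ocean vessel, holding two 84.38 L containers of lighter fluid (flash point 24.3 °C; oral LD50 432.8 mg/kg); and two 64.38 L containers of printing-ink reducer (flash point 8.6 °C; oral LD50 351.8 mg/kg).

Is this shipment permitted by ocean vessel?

Flash point 24.3 °C meets the Code H-8 criterion (Flammable Liquid), so the lighter fluid is Code H-8.
With flash point 8.6 °C (< 30 °C), the printing-ink reducer falls in Code H-8.
Total Code H-8: (two 84.38 L containers = 168.76 L) + (two 64.38 L containers = 128.76 L) = 297.52 L.
297.52 L exceeds the ocean vessel limit of 250 L for Code H-8.

No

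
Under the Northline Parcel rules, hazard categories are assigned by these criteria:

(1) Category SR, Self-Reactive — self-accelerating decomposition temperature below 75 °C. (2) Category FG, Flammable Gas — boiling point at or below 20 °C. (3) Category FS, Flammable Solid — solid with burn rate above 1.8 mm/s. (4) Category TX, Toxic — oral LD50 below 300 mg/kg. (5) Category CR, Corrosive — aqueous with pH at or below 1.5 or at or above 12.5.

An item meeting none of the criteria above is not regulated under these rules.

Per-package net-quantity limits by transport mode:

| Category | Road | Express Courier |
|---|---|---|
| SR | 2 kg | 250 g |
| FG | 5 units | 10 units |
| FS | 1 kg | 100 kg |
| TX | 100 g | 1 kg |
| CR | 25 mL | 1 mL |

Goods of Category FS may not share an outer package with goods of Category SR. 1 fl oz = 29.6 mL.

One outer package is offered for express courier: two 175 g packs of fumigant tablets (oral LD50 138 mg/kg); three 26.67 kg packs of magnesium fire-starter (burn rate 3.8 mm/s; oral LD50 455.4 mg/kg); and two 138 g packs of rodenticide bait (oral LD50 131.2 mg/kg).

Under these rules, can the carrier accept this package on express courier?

Oral LD50 138 mg/kg meets the Category TX criterion (Toxic), so the fumigant tablets are Category TX.
With burn rate 3.8 mm/s (> 1.8 mm/s), the magnesium fire-starter falls in Category FS.
Rodenticide bait: oral LD50 131.2 mg/kg < 300 mg/kg → Category TX (Toxic).
Category TX net quantity: (two 175 g packs = 350 g) + (two 138 g packs = 276 g) = 626 g.
626 g ≤ 1 kg (express courier limit, Category TX) — within limit.
Category FS quantity: three 26.67 kg packs = 80.01 kg.
That is within the Category FS express courier limit of 100 kg.
The segregation rule (Category FS with Category SR) does not apply to Category TX with Category FS.
Every hazard category is within its express courier limit and no segregation rule is violated.

Yes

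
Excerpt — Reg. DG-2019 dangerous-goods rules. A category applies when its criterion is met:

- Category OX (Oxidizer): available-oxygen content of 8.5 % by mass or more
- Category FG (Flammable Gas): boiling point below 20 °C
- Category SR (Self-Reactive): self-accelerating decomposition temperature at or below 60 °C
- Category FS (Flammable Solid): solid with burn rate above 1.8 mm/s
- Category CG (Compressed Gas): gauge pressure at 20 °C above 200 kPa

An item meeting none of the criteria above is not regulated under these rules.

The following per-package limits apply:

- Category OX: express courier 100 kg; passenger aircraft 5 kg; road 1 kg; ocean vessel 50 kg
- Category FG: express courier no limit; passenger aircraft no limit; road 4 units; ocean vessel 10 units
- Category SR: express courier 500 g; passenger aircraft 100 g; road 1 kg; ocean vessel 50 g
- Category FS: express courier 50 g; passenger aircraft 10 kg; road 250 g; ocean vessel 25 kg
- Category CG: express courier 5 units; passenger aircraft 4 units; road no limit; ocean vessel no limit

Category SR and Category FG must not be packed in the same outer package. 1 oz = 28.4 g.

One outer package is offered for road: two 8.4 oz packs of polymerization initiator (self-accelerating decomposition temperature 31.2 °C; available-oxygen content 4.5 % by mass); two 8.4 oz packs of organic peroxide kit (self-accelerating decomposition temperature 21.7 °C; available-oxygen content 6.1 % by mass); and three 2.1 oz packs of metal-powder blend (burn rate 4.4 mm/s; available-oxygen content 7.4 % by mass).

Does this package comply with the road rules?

Polymerization initiator: self-accelerating decomposition temperature 31.2 °C ≤ 60 °C → Category SR (Self-Reactive).
With self-accelerating decomposition temperature 21.7 °C (≤ 60 °C), the organic peroxide kit falls in Category SR.
Burn rate 4.4 mm/s meets the Category FS criterion (Flammable Solid), so the metal-powder blend is Category FS.
Total Category SR: (two 8.4 oz packs = 477.12 g) + (two 8.4 oz packs = 477.12 g) = 954.24 g.
954.24 g is within the road limit of 1 kg for Category SR.
Category FS quantity: three 2.1 oz packs = 178.92 g.
178.92 g is within the road limit of 250 g for Category FS.
The segregation rule (Category SR with Category FG) does not apply to Category SR with Category FS.
Every hazard category is within its road limit and no segregation rule is violated.

Yes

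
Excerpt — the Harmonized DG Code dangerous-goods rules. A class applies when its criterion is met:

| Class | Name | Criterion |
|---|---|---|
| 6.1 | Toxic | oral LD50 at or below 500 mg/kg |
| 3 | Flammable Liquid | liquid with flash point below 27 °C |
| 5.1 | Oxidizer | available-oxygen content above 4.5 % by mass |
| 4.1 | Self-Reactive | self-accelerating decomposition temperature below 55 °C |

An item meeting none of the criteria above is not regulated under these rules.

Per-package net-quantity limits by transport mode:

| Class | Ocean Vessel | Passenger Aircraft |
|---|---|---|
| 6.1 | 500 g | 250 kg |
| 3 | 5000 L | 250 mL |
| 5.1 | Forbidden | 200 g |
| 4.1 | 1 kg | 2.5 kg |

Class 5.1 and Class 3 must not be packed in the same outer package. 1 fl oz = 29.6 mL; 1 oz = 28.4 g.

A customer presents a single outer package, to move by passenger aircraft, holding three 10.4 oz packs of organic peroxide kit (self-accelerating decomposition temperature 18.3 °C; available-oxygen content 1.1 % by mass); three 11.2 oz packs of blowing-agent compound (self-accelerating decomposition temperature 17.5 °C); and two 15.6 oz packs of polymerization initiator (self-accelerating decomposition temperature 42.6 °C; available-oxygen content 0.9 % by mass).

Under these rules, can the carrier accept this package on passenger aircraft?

With self-accelerating decomposition temperature 18.3 °C (< 55 °C), the organic peroxide kit falls in Class 4.1.
With self-accelerating decomposition temperature 17.5 °C (< 55 °C), the blowing-agent compound falls in Class 4.1.
Polymerization initiator: self-accelerating decomposition temperature 42.6 °C < 55 °C → Class 4.1 (Self-Reactive).
Class 4.1 net quantity: (three 10.4 oz packs = 886.08 g) + (three 11.2 oz packs = 954.24 g) + (two 15.6 oz packs = 886.08 g) = 2726.4 g.
That exceeds the Class 4.1 passenger aircraft limit of 2.5 kg.

No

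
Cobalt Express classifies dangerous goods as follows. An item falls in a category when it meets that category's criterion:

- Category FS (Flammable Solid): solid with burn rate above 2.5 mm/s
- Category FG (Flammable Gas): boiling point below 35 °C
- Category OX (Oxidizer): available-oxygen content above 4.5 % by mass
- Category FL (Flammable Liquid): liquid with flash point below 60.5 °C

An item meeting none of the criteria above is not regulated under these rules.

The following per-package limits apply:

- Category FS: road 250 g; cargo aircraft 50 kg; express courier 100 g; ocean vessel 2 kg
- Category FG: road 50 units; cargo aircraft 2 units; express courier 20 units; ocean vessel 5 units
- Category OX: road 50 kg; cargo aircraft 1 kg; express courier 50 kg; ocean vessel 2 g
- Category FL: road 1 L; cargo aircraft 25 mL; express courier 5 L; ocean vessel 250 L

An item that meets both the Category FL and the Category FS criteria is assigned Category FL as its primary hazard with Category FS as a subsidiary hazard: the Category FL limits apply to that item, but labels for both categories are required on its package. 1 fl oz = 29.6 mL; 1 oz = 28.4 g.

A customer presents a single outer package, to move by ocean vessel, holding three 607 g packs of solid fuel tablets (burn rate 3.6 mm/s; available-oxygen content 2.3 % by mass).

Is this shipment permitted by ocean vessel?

Solid fuel tablets: burn rate 3.6 mm/s > 2.5 mm/s → Category FS (Flammable Solid).
Category FS quantity: three 607 g packs = 1.821 kg.
That is within the Category FS ocean vessel limit of 2 kg.

Yes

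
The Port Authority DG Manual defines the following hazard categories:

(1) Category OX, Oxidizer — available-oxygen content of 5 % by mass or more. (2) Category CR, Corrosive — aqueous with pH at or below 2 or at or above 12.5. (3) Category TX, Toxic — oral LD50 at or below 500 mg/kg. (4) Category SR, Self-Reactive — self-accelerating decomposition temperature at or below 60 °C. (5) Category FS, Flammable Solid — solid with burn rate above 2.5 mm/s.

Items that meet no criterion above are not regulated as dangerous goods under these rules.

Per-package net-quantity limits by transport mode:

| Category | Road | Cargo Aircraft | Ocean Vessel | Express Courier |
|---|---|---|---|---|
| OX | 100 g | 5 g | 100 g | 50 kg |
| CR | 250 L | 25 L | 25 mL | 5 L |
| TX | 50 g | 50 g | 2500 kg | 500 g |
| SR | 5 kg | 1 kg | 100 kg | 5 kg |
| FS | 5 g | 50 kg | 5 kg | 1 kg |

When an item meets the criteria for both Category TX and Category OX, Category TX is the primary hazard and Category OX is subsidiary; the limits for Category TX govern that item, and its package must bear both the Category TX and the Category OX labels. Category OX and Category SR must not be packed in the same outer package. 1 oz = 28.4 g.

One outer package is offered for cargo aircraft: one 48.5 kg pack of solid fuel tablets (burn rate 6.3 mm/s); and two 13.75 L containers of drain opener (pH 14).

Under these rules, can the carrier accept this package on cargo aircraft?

No

The solid fuel tablets have burn rate 6.3 mm/s, which is > 2.5 mm/s, so they are Category FS (Flammable Solid).
With pH 14 (≥ 12.5), the drain opener falls in Category CR.
Category CR quantity: two 13.75 L containers = 27.5 L.
27.5 L exceeds the cargo aircraft limit of 25 L for Category CR.
Category FS quantity: 48.5 kg.
48.5 kg ≤ 50 kg (cargo aircraft limit, Category FS) — within limit.
The segregation rule (Category OX with Category SR) does not apply to Category CR with Category FS.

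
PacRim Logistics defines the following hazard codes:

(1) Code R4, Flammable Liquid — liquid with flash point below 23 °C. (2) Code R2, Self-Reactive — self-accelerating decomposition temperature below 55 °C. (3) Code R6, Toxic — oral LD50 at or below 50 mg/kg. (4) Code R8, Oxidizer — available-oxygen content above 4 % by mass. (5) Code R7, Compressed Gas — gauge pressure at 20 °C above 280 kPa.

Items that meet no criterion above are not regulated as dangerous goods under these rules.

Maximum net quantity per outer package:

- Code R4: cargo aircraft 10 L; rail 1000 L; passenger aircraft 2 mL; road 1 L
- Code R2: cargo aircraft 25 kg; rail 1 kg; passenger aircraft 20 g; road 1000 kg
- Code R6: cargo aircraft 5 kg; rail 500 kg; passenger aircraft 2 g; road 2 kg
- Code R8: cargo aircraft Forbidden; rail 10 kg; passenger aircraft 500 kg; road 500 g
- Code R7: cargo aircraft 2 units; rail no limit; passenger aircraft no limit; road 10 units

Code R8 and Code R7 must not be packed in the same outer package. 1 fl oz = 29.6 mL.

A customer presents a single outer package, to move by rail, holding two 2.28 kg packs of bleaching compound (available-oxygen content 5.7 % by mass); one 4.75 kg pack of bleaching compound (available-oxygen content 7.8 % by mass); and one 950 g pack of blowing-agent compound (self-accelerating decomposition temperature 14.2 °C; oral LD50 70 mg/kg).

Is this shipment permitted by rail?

Bleaching compound: available-oxygen content 5.7 % by mass > 4 % by mass → Code R8 (Oxidizer).
With available-oxygen content 7.8 % by mass (> 4 % by mass), the bleaching compound falls in Code R8.
With self-accelerating decomposition temperature 14.2 °C (< 55 °C), the blowing-agent compound falls in Code R2.
Total Code R8: (two 2.28 kg packs = 4.56 kg) + 4.75 kg = 9.31 kg.
That is within the Code R8 rail limit of 10 kg.
Code R2 quantity: 950 g.
950 g ≤ 1 kg (rail limit, Code R2) — within limit.
The segregation rule (Code R8 with Code R7) does not apply to Code R8 with Code R2.
Every hazard code is within its rail limit and no segregation rule is violated.

Yes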